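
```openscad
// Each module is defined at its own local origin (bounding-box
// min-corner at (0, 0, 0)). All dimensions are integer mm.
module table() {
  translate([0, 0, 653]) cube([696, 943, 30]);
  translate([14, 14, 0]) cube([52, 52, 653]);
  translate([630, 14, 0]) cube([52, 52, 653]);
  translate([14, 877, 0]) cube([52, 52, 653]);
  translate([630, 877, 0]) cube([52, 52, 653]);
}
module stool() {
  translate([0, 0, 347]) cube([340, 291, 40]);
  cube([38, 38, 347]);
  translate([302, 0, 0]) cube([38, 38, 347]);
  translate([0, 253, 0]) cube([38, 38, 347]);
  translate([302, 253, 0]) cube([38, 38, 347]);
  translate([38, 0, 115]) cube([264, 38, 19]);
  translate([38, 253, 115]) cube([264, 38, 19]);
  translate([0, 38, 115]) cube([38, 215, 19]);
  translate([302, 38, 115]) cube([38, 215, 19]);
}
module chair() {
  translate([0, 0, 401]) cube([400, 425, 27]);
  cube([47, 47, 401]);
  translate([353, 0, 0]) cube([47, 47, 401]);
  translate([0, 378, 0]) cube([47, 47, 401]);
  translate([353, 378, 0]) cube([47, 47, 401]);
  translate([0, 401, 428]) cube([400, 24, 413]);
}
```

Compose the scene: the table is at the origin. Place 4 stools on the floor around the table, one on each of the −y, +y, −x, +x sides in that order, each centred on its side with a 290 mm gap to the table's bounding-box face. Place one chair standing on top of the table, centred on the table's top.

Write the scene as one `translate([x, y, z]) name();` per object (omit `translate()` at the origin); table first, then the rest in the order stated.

table();
translate([178, -581, 0]) stool();
translate([178, 1233, 0]) stool();
translate([-630, 326, 0]) stool();
translate([986, 326, 0]) stool();
translate([148, 259, 683]) chair();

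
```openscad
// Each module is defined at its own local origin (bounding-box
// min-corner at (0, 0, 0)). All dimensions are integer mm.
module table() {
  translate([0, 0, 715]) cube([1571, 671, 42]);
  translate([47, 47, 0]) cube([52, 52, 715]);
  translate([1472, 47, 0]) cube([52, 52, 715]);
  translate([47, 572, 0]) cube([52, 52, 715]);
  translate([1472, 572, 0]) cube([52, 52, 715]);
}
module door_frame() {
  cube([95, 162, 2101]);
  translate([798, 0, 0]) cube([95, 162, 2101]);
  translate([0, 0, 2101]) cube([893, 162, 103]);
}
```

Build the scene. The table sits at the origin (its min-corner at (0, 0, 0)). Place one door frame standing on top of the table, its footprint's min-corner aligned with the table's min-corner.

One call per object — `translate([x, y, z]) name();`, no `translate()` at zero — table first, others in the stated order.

table();
translate([0, 0, 757]) door_frame();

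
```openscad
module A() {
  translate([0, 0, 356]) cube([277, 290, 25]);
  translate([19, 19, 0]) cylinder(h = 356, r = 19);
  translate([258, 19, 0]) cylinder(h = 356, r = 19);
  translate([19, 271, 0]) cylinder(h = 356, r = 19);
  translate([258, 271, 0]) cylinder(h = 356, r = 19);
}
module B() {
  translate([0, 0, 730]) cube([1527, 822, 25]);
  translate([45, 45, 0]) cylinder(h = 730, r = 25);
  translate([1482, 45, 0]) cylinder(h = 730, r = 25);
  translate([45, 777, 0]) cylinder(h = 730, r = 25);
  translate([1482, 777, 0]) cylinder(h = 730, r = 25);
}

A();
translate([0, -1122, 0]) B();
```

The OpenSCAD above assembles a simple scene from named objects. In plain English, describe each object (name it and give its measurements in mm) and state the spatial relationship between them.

A is a simple wooden stool: a rectangular seat 277 mm (x) by 290 mm (y), 25 mm thick, top face at z = 381 mm, on four round legs, each 38 mm in diameter. The legs rest on z = 0, each leg's axis is inset half a diameter from the nearest pair of seat edges (so the leg's bounding box is flush with the corner).

B is a rectangular dining table. The top is 1527×822×25 mm with its upper surface at z = 755 mm. It stands on four round legs of 50 mm diameter, each leg's bounding box inset 20 mm from the nearest pair of top edges, running from the floor to the underside of the top.

The table is on the floor beside the stool on its −y side.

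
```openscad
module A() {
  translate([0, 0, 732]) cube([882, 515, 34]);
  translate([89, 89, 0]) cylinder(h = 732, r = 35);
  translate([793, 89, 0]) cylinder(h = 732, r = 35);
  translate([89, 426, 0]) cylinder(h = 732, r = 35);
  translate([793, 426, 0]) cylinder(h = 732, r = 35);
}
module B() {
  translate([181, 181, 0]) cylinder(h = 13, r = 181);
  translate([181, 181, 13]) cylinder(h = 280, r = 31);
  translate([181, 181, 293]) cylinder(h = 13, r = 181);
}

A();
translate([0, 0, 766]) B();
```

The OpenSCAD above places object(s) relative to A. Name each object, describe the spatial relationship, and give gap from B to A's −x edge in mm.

A is a table. B is a spool. The spool is on top of the table. The gap from the spool to the table's −x edge is 0 mm.

The spool's min-x is at 0; the table's min-x is 0; gap = 0 mm.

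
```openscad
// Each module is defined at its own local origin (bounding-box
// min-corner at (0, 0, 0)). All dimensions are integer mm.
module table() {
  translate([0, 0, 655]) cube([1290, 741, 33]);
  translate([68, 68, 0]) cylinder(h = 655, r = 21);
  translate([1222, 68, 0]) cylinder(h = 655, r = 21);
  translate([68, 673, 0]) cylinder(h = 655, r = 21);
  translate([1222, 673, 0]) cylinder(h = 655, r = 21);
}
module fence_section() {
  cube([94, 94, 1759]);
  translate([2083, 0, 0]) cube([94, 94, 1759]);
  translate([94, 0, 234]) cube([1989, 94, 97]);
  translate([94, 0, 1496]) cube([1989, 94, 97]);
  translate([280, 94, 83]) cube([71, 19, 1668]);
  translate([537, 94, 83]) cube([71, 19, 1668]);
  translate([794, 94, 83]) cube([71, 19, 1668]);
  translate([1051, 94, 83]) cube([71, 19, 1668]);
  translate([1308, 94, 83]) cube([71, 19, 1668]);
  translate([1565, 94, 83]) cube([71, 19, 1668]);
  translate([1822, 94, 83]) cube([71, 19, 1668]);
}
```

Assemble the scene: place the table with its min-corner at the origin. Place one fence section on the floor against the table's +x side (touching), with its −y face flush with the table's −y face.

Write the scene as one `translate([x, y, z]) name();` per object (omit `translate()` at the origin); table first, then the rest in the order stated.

table();
translate([1290, 0, 0]) fence_section();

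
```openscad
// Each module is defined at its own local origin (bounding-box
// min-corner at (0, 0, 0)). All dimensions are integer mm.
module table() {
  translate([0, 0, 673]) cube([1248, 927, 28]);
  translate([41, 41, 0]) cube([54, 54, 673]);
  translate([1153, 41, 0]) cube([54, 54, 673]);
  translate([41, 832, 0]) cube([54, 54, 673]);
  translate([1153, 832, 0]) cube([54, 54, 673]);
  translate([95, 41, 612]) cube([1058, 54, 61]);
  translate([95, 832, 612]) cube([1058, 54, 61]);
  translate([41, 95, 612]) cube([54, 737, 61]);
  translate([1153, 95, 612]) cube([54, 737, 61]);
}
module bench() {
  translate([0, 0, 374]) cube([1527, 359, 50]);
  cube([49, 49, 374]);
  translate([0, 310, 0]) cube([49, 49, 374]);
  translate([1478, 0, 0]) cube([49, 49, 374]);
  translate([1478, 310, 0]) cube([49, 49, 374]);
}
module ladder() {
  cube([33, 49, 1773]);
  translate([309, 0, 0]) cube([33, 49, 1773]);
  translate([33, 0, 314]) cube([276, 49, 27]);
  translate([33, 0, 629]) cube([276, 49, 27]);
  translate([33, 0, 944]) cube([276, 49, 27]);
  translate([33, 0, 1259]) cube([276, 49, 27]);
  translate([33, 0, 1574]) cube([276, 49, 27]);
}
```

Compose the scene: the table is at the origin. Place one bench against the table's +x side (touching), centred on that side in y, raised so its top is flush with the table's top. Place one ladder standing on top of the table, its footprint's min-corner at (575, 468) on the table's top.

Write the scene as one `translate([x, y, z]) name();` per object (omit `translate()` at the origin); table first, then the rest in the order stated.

table();
translate([1248, 284, 277]) bench();
translate([575, 468, 701]) ladder();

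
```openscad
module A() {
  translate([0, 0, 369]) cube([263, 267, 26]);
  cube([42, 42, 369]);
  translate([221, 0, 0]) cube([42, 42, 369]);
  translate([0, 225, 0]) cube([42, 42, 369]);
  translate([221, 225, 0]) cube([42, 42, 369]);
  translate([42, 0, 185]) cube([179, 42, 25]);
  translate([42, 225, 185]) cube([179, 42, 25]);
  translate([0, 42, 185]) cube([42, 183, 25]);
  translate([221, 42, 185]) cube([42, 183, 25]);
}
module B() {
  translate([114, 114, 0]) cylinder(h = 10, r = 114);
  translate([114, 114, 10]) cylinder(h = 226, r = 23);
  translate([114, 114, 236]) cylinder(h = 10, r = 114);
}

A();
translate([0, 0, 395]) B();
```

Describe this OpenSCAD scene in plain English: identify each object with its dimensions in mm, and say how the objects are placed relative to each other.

A is a simple wooden stool: a rectangular seat 263 mm (x) by 267 mm (y), 26 mm thick, top face at z = 395 mm, on four square legs, each 42×42 mm in cross-section. The legs rest on z = 0, each flush with a corner of the seat. Four stretchers, 42 mm wide and 25 mm tall, connect adjacent legs with their undersides at z = 185 mm, each running between the inner faces of the legs it joins and aligned with the legs' outer faces on the other axis.

B is a spool: two coaxial disc flanges of radius 114 mm and thickness 10 mm, joined by a core cylinder of radius 23 mm and height 226 mm. The lower flange rests on z = 0 and the three cylinders share a vertical axis.

The spool is on top of the stool.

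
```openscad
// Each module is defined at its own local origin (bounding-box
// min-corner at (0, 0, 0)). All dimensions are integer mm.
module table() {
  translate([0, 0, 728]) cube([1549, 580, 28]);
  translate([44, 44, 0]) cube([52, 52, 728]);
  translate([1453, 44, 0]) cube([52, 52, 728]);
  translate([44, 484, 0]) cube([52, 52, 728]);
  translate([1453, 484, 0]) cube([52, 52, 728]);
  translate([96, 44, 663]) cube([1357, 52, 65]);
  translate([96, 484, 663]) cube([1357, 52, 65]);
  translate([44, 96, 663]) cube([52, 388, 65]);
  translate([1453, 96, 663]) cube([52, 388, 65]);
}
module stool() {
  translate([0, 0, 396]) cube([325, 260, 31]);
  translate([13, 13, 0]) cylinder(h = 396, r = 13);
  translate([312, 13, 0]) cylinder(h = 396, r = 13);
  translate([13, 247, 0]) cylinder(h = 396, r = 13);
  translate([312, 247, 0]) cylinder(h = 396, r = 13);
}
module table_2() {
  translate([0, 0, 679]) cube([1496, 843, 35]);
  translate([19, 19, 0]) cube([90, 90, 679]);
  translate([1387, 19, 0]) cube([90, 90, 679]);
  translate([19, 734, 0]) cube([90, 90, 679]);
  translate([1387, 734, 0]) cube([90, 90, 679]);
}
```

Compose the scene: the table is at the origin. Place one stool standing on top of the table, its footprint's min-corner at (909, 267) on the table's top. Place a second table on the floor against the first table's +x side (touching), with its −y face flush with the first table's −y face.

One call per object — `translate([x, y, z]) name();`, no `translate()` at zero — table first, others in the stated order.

table();
translate([909, 267, 756]) stool();
translate([1549, 0, 0]) table_2();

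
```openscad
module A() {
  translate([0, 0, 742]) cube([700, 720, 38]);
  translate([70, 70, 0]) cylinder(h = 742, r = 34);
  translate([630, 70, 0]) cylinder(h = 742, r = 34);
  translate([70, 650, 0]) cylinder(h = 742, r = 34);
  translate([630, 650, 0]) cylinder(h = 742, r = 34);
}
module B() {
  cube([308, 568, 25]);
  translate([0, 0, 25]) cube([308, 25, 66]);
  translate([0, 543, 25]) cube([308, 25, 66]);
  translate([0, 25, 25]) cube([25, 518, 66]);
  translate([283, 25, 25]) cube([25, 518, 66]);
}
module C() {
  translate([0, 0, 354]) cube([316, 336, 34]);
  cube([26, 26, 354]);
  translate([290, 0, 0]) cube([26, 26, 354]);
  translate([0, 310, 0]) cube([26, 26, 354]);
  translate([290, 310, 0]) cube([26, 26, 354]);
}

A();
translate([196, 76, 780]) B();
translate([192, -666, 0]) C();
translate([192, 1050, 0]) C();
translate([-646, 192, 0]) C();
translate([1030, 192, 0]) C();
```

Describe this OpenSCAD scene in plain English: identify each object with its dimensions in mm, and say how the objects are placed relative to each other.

A is a table: top 700 mm (x) × 720 mm (y), 38 mm thick, upper face at z = 780 mm, on four round legs of 68 mm diameter, each leg's bounding box inset 36 mm from the nearest pair of top edges, running from z = 0 to the bottom of the top.

B is an open storage box with external size 308×568×91 mm and wall thickness 25 mm (the base is also 25 mm thick). The base covers the whole footprint; the four walls stand on the base, with the y-facing walls full-width and the x-facing walls fitting between their inner faces.

C is a four-legged stool. The seat is a 316×336×34 mm slab whose top surface is at z = 388 mm; four square legs, each 26×26 mm in cross-section, run from the floor (z = 0) to the underside of the seat, each flush with a corner of the seat.

The open box is on top of the table, centred. Four stools sit around the table at the −y, +y, −x, +x sides.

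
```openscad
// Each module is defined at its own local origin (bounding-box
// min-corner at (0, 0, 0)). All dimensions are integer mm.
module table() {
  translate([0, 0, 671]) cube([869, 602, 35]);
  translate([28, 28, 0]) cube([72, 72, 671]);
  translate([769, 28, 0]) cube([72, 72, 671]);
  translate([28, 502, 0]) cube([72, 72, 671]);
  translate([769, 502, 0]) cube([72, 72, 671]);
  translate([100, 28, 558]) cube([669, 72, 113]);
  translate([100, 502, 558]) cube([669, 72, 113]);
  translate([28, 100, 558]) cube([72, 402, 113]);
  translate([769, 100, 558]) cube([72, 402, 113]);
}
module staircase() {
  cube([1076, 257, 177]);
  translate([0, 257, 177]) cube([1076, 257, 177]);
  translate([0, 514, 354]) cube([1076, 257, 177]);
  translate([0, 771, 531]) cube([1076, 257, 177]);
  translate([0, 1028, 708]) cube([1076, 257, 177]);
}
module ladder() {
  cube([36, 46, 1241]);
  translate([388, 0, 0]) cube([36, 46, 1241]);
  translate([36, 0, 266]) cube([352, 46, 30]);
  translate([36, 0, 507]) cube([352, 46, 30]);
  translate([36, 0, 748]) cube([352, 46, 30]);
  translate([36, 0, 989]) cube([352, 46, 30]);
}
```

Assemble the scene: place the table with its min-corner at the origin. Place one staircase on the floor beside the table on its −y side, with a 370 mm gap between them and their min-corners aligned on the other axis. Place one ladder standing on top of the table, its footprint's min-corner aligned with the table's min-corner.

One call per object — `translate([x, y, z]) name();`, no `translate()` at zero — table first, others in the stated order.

table();
translate([0, -1655, 0]) staircase();
translate([0, 0, 706]) ladder();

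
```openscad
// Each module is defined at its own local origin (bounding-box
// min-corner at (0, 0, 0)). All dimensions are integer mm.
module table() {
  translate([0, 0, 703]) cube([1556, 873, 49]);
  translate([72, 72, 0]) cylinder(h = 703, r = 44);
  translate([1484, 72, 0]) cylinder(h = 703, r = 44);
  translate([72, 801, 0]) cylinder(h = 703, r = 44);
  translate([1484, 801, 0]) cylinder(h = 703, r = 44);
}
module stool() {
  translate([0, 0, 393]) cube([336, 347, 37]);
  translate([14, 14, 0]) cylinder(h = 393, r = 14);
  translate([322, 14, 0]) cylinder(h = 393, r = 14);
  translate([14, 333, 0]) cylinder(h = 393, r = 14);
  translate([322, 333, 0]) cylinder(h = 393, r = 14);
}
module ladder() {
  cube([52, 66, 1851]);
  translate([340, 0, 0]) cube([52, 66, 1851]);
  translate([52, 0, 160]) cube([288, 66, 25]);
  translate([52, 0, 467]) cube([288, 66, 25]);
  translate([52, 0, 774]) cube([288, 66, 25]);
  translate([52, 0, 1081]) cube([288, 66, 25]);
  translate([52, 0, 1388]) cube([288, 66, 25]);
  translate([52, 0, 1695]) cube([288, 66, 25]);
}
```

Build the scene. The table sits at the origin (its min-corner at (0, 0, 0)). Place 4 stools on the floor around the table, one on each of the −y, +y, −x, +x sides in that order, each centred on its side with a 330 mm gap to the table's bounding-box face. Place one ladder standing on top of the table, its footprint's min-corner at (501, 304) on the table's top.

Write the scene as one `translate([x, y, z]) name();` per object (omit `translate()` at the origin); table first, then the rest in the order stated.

table();
translate([610, -677, 0]) stool();
translate([610, 1203, 0]) stool();
translate([-666, 263, 0]) stool();
translate([1886, 263, 0]) stool();
translate([501, 304, 752]) ladder();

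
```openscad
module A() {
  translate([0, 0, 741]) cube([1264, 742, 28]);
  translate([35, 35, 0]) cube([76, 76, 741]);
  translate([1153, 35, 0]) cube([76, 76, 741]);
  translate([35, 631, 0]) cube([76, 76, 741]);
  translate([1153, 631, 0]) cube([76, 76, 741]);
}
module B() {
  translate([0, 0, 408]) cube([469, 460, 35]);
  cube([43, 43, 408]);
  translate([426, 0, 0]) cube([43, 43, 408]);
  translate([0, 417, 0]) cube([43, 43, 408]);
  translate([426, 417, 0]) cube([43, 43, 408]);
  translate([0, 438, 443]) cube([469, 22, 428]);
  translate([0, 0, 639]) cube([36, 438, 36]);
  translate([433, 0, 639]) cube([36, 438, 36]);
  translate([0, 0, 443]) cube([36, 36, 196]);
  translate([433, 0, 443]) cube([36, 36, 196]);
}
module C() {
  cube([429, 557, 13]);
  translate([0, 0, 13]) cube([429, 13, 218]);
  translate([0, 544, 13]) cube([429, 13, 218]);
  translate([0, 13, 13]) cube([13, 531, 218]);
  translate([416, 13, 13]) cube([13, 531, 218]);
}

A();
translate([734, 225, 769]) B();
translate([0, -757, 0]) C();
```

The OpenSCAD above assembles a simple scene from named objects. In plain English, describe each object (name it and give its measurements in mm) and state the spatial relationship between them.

A is a rectangular dining table. The top is 1264×742×28 mm with its upper surface at z = 769 mm. It stands on four 76×76 mm square legs, each inset 35 mm from the nearest pair of top edges, running from the floor to the underside of the top.

B is a chair. The seat is a 469×460×35 mm slab with its top at z = 443 mm, on four 43×43 mm corner legs (flush with the seat edges, standing on z = 0). A flat backrest 22 mm thick, 428 mm tall, spans the full seat width and rises from the seat top along its +y edge, rear face flush with the rear of the seat. Two armrests of 36×36 mm section run along each side from the seat's front edge to the front of the backrest, top faces 232 mm above the seat top and outer faces flush with the seat's x-edges; a 36×36 mm post under the front of each armrest stands on the seat at the front corner.

C is an open storage box with external size 429×557×231 mm and wall thickness 13 mm (the base is also 13 mm thick). The base covers the whole footprint; the four walls stand on the base, with the y-facing walls full-width and the x-facing walls fitting between their inner faces.

The chair is on top of the table. The open box is on the floor beside the table on its −y side.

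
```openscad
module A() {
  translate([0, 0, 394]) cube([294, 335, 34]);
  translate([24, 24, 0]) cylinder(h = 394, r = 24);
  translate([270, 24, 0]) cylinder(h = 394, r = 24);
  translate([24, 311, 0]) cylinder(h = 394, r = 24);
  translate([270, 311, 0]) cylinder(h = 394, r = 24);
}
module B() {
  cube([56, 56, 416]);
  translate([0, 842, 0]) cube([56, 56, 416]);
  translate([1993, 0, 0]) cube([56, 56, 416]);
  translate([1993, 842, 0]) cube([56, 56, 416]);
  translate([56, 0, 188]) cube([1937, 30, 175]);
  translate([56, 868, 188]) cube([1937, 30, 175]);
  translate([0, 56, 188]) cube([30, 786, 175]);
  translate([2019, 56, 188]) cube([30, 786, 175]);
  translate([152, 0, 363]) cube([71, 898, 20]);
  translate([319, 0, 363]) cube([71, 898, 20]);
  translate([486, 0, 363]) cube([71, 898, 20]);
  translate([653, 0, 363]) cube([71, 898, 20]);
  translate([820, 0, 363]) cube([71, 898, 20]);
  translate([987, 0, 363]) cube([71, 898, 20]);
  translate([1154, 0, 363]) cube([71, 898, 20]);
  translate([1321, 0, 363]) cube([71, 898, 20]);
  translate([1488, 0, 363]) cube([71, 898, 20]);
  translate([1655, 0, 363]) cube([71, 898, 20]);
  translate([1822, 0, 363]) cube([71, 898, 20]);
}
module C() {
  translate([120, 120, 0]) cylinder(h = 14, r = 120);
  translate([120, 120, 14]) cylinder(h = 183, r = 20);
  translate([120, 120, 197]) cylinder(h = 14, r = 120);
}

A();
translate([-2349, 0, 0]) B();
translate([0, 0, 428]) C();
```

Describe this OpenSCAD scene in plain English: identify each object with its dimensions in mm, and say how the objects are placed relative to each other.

A is a four-legged stool. The seat is a 294×335×34 mm slab whose top surface is at z = 428 mm; four round legs, each 48 mm in diameter, run from the floor (z = 0) to the underside of the seat, each leg's axis is inset half a diameter from the nearest pair of seat edges (so the leg's bounding box is flush with the corner).

B is a bed frame 2049 mm long (x) by 898 mm wide (y). Four 56×56 mm corner posts, 416 mm tall, at the corners of the footprint. Four rails of 30 mm thickness and 175 mm height run between adjacent posts with their undersides at z = 188 mm, their outer faces flush with the outside of the frame (the two x-running rails run between the posts' inner faces; the two y-running rails run between the posts' inner faces). 11 slats, each 71 mm wide (x) and 20 mm thick, lie across the top of the two x-running rails, running the full 898 mm width of the frame in y; the slats are evenly spaced along x between the inner faces of the end posts with equal gaps (rounded down to the nearest mm) at the −x end and between each pair — any rounding remainder accumulates at the +x end.

C is a spool: two coaxial disc flanges of radius 120 mm and thickness 14 mm, joined by a core cylinder of radius 20 mm and height 183 mm. The lower flange rests on z = 0 and the three cylinders share a vertical axis.

The bed frame is on the floor beside the stool on its −x side. The spool is on top of the stool.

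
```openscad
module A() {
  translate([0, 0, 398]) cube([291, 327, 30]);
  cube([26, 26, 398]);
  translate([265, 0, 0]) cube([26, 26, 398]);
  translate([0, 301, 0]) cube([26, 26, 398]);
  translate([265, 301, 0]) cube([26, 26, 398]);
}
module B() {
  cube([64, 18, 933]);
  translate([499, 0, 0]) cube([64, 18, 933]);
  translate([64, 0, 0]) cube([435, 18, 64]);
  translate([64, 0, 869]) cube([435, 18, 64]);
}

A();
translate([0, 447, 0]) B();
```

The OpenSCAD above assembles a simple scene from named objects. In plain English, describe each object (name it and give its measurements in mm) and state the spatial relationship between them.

A is a four-legged stool. The seat is 291×327 mm, 30 mm thick, top at z = 428 mm. It stands on four square legs, each 26×26 mm in cross-section, from z = 0 to the seat underside, each flush with a corner of the seat.

B is a rectangular picture frame lying in the x–z plane (depth along y). The opening is 435 mm wide (x) by 805 mm tall (z), surrounded by a border 64 mm wide on all four sides. The frame is 18 mm deep and is made of two full-height vertical stiles with two horizontal rails fitted between them.

The picture frame is on the floor beside the stool on its +y side.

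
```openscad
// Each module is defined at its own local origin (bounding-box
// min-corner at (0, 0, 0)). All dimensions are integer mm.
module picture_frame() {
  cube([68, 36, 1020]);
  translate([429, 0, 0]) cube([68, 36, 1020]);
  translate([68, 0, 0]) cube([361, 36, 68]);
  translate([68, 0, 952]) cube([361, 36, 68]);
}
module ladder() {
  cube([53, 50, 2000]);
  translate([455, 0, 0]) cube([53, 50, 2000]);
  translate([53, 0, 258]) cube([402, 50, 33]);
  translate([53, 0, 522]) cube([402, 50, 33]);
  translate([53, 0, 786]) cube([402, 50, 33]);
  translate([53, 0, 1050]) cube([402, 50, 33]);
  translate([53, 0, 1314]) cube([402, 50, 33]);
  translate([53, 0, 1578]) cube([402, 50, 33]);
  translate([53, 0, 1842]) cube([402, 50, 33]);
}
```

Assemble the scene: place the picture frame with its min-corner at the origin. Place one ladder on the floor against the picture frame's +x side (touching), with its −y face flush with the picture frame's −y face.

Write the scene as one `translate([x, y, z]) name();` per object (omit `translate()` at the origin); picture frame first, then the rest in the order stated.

picture_frame();
translate([497, 0, 0]) ladder();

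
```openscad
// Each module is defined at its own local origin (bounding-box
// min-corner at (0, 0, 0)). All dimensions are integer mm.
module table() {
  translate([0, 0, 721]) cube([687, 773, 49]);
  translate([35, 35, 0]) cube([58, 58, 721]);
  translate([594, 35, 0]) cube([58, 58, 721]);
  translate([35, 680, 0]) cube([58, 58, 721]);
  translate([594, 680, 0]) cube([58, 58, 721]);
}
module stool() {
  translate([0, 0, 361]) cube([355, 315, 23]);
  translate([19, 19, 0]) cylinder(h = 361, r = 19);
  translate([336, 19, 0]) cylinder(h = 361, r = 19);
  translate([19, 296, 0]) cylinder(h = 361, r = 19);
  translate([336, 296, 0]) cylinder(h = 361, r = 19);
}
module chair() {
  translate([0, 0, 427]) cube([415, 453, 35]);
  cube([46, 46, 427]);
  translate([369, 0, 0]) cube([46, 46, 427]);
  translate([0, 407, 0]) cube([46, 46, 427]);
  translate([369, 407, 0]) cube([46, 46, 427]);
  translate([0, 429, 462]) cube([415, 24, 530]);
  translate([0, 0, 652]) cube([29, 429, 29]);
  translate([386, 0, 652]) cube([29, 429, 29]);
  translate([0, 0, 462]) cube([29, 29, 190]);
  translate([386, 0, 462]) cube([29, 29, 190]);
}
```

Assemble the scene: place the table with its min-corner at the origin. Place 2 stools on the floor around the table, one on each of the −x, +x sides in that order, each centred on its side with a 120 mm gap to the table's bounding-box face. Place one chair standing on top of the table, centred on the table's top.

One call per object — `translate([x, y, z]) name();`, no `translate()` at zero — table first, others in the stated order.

table();
translate([-475, 229, 0]) stool();
translate([807, 229, 0]) stool();
translate([136, 160, 770]) chair();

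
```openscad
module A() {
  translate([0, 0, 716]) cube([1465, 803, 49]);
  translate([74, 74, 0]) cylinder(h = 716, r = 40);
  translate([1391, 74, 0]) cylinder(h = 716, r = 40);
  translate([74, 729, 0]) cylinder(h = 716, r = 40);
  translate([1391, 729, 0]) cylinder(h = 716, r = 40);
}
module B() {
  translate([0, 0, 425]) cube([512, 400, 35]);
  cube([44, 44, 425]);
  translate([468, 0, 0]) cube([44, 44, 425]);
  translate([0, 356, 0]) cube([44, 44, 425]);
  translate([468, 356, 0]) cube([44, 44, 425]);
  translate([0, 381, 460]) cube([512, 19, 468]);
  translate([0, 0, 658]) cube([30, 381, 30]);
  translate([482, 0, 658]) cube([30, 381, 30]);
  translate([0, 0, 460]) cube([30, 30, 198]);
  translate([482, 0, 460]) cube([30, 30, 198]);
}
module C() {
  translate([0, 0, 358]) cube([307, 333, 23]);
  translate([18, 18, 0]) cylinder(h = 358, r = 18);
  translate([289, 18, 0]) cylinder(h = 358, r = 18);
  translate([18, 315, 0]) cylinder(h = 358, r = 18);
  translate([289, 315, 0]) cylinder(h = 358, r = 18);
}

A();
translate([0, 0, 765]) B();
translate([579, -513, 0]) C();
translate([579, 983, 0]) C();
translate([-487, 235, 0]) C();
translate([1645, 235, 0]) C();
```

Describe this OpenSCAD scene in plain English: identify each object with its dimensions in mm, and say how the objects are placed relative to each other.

A is a table with a 1465×803 mm rectangular top, 49 mm thick, top surface at z = 765 mm, supported by four round legs of 80 mm diameter, each leg's bounding box inset 34 mm from the nearest pair of top edges, running from the floor.

B is a chair. The seat is a 512×400×35 mm slab with its top at z = 460 mm, on four 44×44 mm corner legs (flush with the seat edges, standing on z = 0). A flat backrest 19 mm thick, 468 mm tall, spans the full seat width and rises from the seat top along its +y edge, rear face flush with the rear of the seat. Two armrests of 30×30 mm section run along each side from the seat's front edge to the front of the backrest, top faces 228 mm above the seat top and outer faces flush with the seat's x-edges; a 30×30 mm post under the front of each armrest stands on the seat at the front corner.

C is a four-legged stool. The seat is a 307×333×23 mm slab whose top surface is at z = 381 mm; four round legs, each 36 mm in diameter, run from the floor (z = 0) to the underside of the seat, each leg's axis is inset half a diameter from the nearest pair of seat edges (so the leg's bounding box is flush with the corner).

The chair is on top of the table. Four stools sit around the table at the −y, +y, −x, +x sides.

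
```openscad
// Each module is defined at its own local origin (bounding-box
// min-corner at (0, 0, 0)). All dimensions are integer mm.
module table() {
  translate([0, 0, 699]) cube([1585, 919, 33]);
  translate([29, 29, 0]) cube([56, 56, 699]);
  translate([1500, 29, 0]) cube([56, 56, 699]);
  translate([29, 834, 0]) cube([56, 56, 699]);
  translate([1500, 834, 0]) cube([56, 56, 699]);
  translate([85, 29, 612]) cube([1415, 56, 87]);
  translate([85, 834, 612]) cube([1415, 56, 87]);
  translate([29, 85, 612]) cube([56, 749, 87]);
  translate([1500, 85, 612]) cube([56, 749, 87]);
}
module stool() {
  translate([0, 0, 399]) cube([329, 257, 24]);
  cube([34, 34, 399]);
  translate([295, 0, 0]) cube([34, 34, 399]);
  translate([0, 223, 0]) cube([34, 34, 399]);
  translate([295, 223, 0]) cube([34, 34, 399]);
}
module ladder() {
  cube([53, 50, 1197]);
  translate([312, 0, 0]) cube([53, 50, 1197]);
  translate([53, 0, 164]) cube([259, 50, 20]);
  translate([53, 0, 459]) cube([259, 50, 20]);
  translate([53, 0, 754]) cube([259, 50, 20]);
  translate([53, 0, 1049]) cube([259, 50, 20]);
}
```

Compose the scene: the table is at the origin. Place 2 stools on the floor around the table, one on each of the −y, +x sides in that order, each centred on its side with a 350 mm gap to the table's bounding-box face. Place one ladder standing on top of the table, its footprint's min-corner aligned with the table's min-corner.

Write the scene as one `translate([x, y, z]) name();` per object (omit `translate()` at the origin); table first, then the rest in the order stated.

table();
translate([628, -607, 0]) stool();
translate([1935, 331, 0]) stool();
translate([0, 0, 732]) ladder();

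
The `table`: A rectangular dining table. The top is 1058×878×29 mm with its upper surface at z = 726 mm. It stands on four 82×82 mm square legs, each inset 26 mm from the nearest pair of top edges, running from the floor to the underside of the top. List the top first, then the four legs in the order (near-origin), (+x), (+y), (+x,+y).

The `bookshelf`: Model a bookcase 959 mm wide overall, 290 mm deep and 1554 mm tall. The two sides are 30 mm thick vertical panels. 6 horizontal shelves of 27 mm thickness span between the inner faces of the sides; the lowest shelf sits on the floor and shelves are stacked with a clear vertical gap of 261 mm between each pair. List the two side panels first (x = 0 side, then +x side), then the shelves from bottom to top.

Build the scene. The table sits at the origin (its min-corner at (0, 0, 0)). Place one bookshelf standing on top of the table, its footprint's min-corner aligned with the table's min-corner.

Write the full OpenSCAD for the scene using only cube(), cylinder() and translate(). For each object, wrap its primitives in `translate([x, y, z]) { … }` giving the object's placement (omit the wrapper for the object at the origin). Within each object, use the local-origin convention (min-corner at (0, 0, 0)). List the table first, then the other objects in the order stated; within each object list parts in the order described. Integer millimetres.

translate([0, 0, 697]) cube([1058, 878, 29]);
translate([26, 26, 0]) cube([82, 82, 697]);
translate([950, 26, 0]) cube([82, 82, 697]);
translate([26, 770, 0]) cube([82, 82, 697]);
translate([950, 770, 0]) cube([82, 82, 697]);
translate([0, 0, 726]) {
  cube([30, 290, 1554]);
  translate([929, 0, 0]) cube([30, 290, 1554]);
  translate([30, 0, 0]) cube([899, 290, 27]);
  translate([30, 0, 288]) cube([899, 290, 27]);
  translate([30, 0, 576]) cube([899, 290, 27]);
  translate([30, 0, 864]) cube([899, 290, 27]);
  translate([30, 0, 1152]) cube([899, 290, 27]);
  translate([30, 0, 1440]) cube([899, 290, 27]);
}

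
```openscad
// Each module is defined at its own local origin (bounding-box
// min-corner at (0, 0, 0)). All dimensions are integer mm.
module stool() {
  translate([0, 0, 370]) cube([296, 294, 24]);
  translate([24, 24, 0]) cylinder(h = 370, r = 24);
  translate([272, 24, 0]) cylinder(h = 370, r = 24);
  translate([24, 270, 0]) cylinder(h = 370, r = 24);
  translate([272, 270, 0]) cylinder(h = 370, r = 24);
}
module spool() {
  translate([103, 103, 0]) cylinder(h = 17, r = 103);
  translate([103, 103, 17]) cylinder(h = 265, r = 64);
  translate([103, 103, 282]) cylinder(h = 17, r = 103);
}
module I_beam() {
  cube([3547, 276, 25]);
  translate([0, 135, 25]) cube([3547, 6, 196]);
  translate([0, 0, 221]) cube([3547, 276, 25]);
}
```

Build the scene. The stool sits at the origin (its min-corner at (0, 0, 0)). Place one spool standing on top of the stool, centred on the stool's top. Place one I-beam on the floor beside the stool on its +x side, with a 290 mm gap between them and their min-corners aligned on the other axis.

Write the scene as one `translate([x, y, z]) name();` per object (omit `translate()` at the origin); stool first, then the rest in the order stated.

stool();
translate([45, 44, 394]) spool();
translate([586, 0, 0]) I_beam();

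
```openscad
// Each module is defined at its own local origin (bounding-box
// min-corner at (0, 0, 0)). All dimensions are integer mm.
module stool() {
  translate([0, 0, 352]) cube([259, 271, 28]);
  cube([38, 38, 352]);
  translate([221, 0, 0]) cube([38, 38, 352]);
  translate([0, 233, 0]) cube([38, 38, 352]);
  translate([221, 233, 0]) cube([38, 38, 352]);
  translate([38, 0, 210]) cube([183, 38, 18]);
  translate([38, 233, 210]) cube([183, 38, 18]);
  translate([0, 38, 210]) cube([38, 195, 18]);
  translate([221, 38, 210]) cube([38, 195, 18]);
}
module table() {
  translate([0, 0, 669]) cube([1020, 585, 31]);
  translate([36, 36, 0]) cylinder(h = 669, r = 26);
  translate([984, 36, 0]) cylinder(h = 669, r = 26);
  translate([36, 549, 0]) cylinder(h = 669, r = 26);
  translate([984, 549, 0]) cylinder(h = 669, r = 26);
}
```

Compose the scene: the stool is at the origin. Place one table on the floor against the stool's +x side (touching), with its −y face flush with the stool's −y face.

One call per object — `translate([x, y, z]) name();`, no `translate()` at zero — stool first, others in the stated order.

stool();
translate([259, 0, 0]) table();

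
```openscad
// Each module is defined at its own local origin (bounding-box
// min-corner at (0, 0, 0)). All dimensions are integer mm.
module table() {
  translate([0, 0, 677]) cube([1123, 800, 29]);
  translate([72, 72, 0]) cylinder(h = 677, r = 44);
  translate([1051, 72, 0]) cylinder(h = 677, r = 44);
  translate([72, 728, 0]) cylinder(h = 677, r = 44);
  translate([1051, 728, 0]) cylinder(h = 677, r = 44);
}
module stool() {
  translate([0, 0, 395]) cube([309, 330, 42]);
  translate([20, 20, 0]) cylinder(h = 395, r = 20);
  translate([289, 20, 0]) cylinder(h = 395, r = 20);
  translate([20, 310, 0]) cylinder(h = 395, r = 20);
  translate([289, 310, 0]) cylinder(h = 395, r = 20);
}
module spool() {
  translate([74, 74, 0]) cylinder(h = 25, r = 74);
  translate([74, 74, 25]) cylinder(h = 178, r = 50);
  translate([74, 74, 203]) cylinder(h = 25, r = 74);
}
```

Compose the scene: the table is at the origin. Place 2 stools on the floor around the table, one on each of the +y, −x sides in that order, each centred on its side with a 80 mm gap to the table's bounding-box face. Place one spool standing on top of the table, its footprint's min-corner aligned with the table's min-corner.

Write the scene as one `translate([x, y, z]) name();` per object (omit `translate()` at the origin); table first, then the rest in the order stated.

table();
translate([407, 880, 0]) stool();
translate([-389, 235, 0]) stool();
translate([0, 0, 706]) spool();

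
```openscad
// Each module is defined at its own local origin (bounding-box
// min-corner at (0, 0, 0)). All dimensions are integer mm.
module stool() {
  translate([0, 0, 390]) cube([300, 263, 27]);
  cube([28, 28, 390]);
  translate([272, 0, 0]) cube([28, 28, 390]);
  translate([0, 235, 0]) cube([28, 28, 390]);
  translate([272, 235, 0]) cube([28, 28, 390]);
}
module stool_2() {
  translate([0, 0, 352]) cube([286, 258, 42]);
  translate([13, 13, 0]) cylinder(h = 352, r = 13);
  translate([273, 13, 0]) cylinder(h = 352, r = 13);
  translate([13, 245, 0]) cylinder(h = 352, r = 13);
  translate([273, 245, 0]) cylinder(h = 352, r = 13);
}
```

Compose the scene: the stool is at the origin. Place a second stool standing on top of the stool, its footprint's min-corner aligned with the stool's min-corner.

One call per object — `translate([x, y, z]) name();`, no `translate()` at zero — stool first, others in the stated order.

stool();
translate([0, 0, 417]) stool_2();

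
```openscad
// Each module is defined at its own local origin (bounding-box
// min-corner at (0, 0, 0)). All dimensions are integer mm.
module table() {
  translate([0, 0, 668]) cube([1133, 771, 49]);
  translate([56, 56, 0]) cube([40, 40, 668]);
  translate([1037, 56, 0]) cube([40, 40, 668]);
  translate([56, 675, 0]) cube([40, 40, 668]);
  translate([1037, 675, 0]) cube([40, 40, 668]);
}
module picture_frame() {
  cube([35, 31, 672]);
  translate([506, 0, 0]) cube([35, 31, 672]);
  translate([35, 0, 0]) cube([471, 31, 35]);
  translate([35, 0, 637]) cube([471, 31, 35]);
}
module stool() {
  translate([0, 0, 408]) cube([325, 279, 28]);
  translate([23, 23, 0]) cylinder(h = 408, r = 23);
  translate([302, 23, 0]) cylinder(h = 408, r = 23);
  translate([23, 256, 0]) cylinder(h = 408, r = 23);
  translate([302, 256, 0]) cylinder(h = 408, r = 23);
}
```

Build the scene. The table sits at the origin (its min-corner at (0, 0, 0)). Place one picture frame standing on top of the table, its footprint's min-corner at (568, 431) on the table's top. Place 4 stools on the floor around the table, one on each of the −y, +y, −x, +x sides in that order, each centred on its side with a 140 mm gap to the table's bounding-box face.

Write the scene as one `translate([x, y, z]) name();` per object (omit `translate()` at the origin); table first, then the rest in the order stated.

table();
translate([568, 431, 717]) picture_frame();
translate([404, -419, 0]) stool();
translate([404, 911, 0]) stool();
translate([-465, 246, 0]) stool();
translate([1273, 246, 0]) stool();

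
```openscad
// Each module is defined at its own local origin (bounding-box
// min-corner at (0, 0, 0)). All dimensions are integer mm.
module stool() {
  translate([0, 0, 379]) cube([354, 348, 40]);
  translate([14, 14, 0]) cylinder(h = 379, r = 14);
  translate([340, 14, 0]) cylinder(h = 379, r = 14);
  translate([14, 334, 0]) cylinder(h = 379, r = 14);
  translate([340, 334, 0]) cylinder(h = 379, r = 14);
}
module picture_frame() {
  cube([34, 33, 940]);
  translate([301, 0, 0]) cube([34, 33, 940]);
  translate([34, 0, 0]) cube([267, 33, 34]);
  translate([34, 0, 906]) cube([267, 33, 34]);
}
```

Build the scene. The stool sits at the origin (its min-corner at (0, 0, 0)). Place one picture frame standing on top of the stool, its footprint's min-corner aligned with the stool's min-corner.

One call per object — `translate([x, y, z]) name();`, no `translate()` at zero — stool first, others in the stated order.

stool();
translate([0, 0, 419]) picture_frame();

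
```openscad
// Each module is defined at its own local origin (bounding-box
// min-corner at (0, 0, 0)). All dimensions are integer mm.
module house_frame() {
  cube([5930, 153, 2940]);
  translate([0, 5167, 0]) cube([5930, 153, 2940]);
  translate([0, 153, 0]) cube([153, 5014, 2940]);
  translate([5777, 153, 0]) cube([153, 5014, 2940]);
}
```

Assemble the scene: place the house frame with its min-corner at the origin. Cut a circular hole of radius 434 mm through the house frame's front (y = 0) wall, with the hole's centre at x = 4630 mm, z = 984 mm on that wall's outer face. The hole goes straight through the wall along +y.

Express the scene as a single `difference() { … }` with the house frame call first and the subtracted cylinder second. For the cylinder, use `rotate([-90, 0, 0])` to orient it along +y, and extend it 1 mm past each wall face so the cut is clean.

difference() {
  house_frame();
  translate([4630, -1, 984]) rotate([-90, 0, 0]) cylinder(h = 155, r = 434);
}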